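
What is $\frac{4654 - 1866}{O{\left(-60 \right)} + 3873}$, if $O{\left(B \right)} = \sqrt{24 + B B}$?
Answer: $\frac{3599308}{4998835} - \frac{5576 \sqrt{906}}{14996505} \approx 0.70884$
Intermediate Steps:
$O{\left(B \right)} = \sqrt{24 + B^{2}}$
$\frac{4654 - 1866}{O{\left(-60 \right)} + 3873} = \frac{4654 - 1866}{\sqrt{24 + \left(-60\right)^{2}} + 3873} = \frac{2788}{\sqrt{24 + 3600} + 3873} = \frac{2788}{\sqrt{3624} + 3873} = \frac{2788}{2 \sqrt{906} + 3873} = \frac{2788}{3873 + 2 \sqrt{906}}$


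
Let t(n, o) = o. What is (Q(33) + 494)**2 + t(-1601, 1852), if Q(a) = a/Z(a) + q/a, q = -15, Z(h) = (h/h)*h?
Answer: 29817692/121 ≈ 2.4643e+5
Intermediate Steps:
Z(h) = h (Z(h) = 1*h = h)
Q(a) = 1 - 15/a (Q(a) = a/a - 15/a = 1 - 15/a)
(Q(33) + 494)**2 + t(-1601, 1852) = ((-15 + 33)/33 + 494)**2 + 1852 = ((1/33)*18 + 494)**2 + 1852 = (6/11 + 494)**2 + 1852 = (5440/11)**2 + 1852 = 29593600/121 + 1852 = 29817692/121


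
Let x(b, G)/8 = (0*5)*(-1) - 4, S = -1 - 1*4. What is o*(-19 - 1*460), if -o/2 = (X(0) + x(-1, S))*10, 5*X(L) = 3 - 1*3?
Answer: -306560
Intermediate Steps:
X(L) = 0 (X(L) = (3 - 1*3)/5 = (3 - 3)/5 = (1/5)*0 = 0)
S = -5 (S = -1 - 4 = -5)
x(b, G) = -32 (x(b, G) = 8*((0*5)*(-1) - 4) = 8*(0*(-1) - 4) = 8*(0 - 4) = 8*(-4) = -32)
o = 640 (o = -2*(0 - 32)*10 = -(-64)*10 = -2*(-320) = 640)
o*(-19 - 1*460) = 640*(-19 - 1*460) = 640*(-19 - 460) = 640*(-479) = -306560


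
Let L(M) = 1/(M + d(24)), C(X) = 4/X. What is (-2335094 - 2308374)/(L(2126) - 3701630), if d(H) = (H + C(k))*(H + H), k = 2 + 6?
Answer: 15332731336/12222782259 ≈ 1.2544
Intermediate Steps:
k = 8
d(H) = 2*H*(½ + H) (d(H) = (H + 4/8)*(H + H) = (H + 4*(⅛))*(2*H) = (H + ½)*(2*H) = (½ + H)*(2*H) = 2*H*(½ + H))
L(M) = 1/(1176 + M) (L(M) = 1/(M + 24*(1 + 2*24)) = 1/(M + 24*(1 + 48)) = 1/(M + 24*49) = 1/(M + 1176) = 1/(1176 + M))
(-2335094 - 2308374)/(L(2126) - 3701630) = (-2335094 - 2308374)/(1/(1176 + 2126) - 3701630) = -4643468/(1/3302 - 3701630) = -4643468/(-12222782259/3302) = -4643468*(-3302/12222782259) = 15332731336/12222782259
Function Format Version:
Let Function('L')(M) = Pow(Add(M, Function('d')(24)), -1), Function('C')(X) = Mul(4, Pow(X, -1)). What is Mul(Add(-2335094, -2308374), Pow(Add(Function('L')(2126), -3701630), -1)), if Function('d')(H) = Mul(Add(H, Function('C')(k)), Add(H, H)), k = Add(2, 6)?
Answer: Rational(15332731336, 12222782259) ≈ 1.2544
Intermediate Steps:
k = 8
Function('d')(H) = Mul(2, H, Add(Rational(1, 2), H)) (Function('d')(H) = Mul(Add(H, Mul(4, Pow(8, -1))), Add(H, H)) = Mul(Add(H, Mul(4, Rational(1, 8))), Mul(2, H)) = Mul(Add(H, Rational(1, 2)), Mul(2, H)) = Mul(Add(Rational(1, 2), H), Mul(2, H)) = Mul(2, H, Add(Rational(1, 2), H)))
Function('L')(M) = Pow(Add(1176, M), -1) (Function('L')(M) = Pow(Add(M, Mul(24, Add(1, Mul(2, 24)))), -1) = Pow(Add(M, Mul(24, Add(1, 48))), -1) = Pow(Add(M, Mul(24, 49)), -1) = Pow(Add(M, 1176), -1) = Pow(Add(1176, M), -1))
Mul(Add(-2335094, -2308374), Pow(Add(Function('L')(2126), -3701630), -1)) = Mul(Add(-2335094, -2308374), Pow(Add(Pow(Add(1176, 2126), -1), -3701630), -1)) = Mul(-4643468, Pow(Add(Pow(3302, -1), -3701630), -1)) = Mul(-4643468, Pow(Add(Rational(1, 3302), -3701630), -1)) = Mul(-4643468, Pow(Rational(-12222782259, 3302), -1)) = Mul(-4643468, Rational(-3302, 12222782259)) = Rational(15332731336, 12222782259)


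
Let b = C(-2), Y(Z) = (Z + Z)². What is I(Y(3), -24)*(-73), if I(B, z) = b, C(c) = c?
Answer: 146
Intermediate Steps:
Y(Z) = 4*Z² (Y(Z) = (2*Z)² = 4*Z²)
b = -2
I(B, z) = -2
I(Y(3), -24)*(-73) = -2*(-73) = 146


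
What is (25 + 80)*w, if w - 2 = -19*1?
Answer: -1785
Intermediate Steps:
w = -17 (w = 2 - 19*1 = 2 - 19 = -17)
(25 + 80)*w = (25 + 80)*(-17) = 105*(-17) = -1785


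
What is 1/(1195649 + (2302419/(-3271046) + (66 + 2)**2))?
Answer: 3271046/3926145893139 ≈ 8.3314e-7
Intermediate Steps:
1/(1195649 + (2302419/(-3271046) + (66 + 2)**2)) = 1/(1195649 + (2302419*(-1/3271046) + 68**2)) = 1/(1195649 + (-2302419/3271046 + 4624)) = 1/(1195649 + 15123014285/3271046) = 1/(3926145893139/3271046) = 3271046/3926145893139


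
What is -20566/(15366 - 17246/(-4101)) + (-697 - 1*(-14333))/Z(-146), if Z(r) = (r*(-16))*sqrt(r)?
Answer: -42170583/31516606 - 3409*I*sqrt(146)/85264 ≈ -1.338 - 0.4831*I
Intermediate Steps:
Z(r) = -16*r**(3/2) (Z(r) = (-16*r)*sqrt(r) = -16*r**(3/2))
-20566/(15366 - 17246/(-4101)) + (-697 - 1*(-14333))/Z(-146) = -20566/(15366 - 17246/(-4101)) + (-697 - 1*(-14333))/((-(-2336)*I*sqrt(146))) = -20566/(15366 - 17246*(-1)/4101) + (-697 + 14333)/((-(-2336)*I*sqrt(146))) = -20566/(15366 - 1*(-17246/4101)) + 13636/((2336*I*sqrt(146))) = -20566/(15366 + 17246/4101) + 13636*(-I*sqrt(146)/341056) = -20566/63033212/4101 - 3409*I*sqrt(146)/85264 = -20566*4101/63033212 - 3409*I*sqrt(146)/85264 = -42170583/31516606 - 3409*I*sqrt(146)/85264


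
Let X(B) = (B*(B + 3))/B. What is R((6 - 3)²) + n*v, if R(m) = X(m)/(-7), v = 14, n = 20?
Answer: 1948/7 ≈ 278.29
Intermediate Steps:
X(B) = 3 + B (X(B) = (B*(3 + B))/B = 3 + B)
R(m) = -3/7 - m/7 (R(m) = (3 + m)/(-7) = (3 + m)*(-⅐) = -3/7 - m/7)
R((6 - 3)²) + n*v = (-3/7 - (6 - 3)²/7) + 20*14 = (-3/7 - ⅐*3²) + 280 = (-3/7 - ⅐*9) + 280 = (-3/7 - 9/7) + 280 = -12/7 + 280 = 1948/7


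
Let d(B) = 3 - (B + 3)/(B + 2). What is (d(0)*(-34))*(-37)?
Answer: 1887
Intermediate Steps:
d(B) = 3 - (3 + B)/(2 + B)
(d(0)*(-34))*(-37) = (((3 + 2*0)/(2 + 0))*(-34))*(-37) = (((3 + 0)/2)*(-34))*(-37) = (((½)*3)*(-34))*(-37) = ((3/2)*(-34))*(-37) = -51*(-37) = 1887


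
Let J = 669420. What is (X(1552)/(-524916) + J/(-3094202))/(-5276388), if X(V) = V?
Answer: 22261966889/535618062942625026 ≈ 4.1563e-8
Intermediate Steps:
(X(1552)/(-524916) + J/(-3094202))/(-5276388) = (1552/(-524916) + 669420/(-3094202))/(-5276388) = (1552*(-1/524916) + 669420*(-1/3094202))*(-1/5276388) = (-388/131229 - 334710/1547101)*(-1/5276388) = -44523933778/203024517129*(-1/5276388) = 22261966889/535618062942625026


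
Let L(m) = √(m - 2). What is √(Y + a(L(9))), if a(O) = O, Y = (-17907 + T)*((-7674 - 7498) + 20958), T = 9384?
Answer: √(-49314078 + √7) ≈ 7022.4*I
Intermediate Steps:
Y = -49314078 (Y = (-17907 + 9384)*((-7674 - 7498) + 20958) = -8523*(-15172 + 20958) = -8523*5786 = -49314078)
L(m) = √(-2 + m)
√(Y + a(L(9))) = √(-49314078 + √(-2 + 9)) = √(-49314078 + √7)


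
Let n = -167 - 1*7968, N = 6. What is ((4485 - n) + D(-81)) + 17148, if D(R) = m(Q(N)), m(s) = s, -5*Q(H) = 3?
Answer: 148837/5 ≈ 29767.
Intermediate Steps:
Q(H) = -⅗ (Q(H) = -⅕*3 = -⅗)
n = -8135 (n = -167 - 7968 = -8135)
D(R) = -⅗
((4485 - n) + D(-81)) + 17148 = ((4485 - 1*(-8135)) - ⅗) + 17148 = ((4485 + 8135) - ⅗) + 17148 = (12620 - ⅗) + 17148 = 63097/5 + 17148 = 148837/5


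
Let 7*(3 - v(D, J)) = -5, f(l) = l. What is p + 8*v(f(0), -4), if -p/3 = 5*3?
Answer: -107/7 ≈ -15.286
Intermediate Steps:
p = -45 (p = -15*3 = -3*15 = -45)
v(D, J) = 26/7 (v(D, J) = 3 - ⅐*(-5) = 3 + 5/7 = 26/7)
p + 8*v(f(0), -4) = -45 + 8*(26/7) = -45 + 208/7 = -107/7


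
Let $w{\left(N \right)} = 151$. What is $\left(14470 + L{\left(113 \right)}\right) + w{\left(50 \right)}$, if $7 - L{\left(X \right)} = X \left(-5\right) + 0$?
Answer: $15193$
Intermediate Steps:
$L{\left(X \right)} = 7 + 5 X$ ($L{\left(X \right)} = 7 - \left(X \left(-5\right) + 0\right) = 7 - \left(- 5 X + 0\right) = 7 - - 5 X = 7 + 5 X$)
$\left(14470 + L{\left(113 \right)}\right) + w{\left(50 \right)} = \left(14470 + \left(7 + 5 \cdot 113\right)\right) + 151 = \left(14470 + \left(7 + 565\right)\right) + 151 = \left(14470 + 572\right) + 151 = 15042 + 151 = 15193$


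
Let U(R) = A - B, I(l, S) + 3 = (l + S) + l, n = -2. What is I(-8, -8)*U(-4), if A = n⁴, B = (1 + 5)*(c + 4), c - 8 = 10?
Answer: 3132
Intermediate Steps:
c = 18 (c = 8 + 10 = 18)
I(l, S) = -3 + S + 2*l (I(l, S) = -3 + ((l + S) + l) = -3 + ((S + l) + l) = -3 + (S + 2*l) = -3 + S + 2*l)
B = 132 (B = (1 + 5)*(18 + 4) = 6*22 = 132)
A = 16 (A = (-2)⁴ = 16)
U(R) = -116 (U(R) = 16 - 1*132 = 16 - 132 = -116)
I(-8, -8)*U(-4) = (-3 - 8 + 2*(-8))*(-116) = (-3 - 8 - 16)*(-116) = -27*(-116) = 3132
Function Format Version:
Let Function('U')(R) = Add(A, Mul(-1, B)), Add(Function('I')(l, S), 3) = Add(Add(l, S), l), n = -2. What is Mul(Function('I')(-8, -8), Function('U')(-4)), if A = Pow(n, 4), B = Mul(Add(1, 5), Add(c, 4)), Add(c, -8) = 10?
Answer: 3132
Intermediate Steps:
c = 18 (c = Add(8, 10) = 18)
Function('I')(l, S) = Add(-3, S, Mul(2, l)) (Function('I')(l, S) = Add(-3, Add(Add(l, S), l)) = Add(-3, Add(Add(S, l), l)) = Add(-3, Add(S, Mul(2, l))) = Add(-3, S, Mul(2, l)))
B = 132 (B = Mul(Add(1, 5), Add(18, 4)) = Mul(6, 22) = 132)
A = 16 (A = Pow(-2, 4) = 16)
Function('U')(R) = -116 (Function('U')(R) = Add(16, Mul(-1, 132)) = Add(16, -132) = -116)
Mul(Function('I')(-8, -8), Function('U')(-4)) = Mul(Add(-3, -8, Mul(2, -8)), -116) = Mul(Add(-3, -8, -16), -116) = Mul(-27, -116) = 3132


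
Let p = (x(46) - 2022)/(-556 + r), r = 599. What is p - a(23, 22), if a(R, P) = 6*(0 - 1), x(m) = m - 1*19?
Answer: -1737/43 ≈ -40.395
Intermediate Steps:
x(m) = -19 + m (x(m) = m - 19 = -19 + m)
a(R, P) = -6 (a(R, P) = 6*(-1) = -6)
p = -1995/43 (p = ((-19 + 46) - 2022)/(-556 + 599) = (27 - 2022)/43 = -1995*1/43 = -1995/43 ≈ -46.395)
p - a(23, 22) = -1995/43 - 1*(-6) = -1995/43 + 6 = -1737/43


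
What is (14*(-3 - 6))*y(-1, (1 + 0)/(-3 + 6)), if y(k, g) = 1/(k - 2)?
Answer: 42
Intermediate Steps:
y(k, g) = 1/(-2 + k)
(14*(-3 - 6))*y(-1, (1 + 0)/(-3 + 6)) = (14*(-3 - 6))/(-2 - 1) = (14*(-9))/(-3) = -126*(-⅓) = 42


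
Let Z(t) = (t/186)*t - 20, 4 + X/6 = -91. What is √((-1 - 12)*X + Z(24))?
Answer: √7104766/31 ≈ 85.983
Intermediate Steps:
X = -570 (X = -24 + 6*(-91) = -24 - 546 = -570)
Z(t) = -20 + t²/186 (Z(t) = (t*(1/186))*t - 20 = (t/186)*t - 20 = t²/186 - 20 = -20 + t²/186)
√((-1 - 12)*X + Z(24)) = √((-1 - 12)*(-570) + (-20 + (1/186)*24²)) = √(-13*(-570) + (-20 + (1/186)*576)) = √(7410 + (-20 + 96/31)) = √(7410 - 524/31) = √(229186/31) = √7104766/31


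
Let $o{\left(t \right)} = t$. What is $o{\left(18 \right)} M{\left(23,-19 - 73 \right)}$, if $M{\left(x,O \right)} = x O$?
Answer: $-38088$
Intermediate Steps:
$M{\left(x,O \right)} = O x$
$o{\left(18 \right)} M{\left(23,-19 - 73 \right)} = 18 \left(-19 - 73\right) 23 = 18 \left(\left(-92\right) 23\right) = 18 \left(-2116\right) = -38088$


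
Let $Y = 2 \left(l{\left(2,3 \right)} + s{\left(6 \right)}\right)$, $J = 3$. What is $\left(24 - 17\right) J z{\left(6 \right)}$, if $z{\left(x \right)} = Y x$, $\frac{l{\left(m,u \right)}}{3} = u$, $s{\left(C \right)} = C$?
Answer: $3780$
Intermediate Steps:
$l{\left(m,u \right)} = 3 u$
$Y = 30$ ($Y = 2 \left(3 \cdot 3 + 6\right) = 2 \left(9 + 6\right) = 2 \cdot 15 = 30$)
$z{\left(x \right)} = 30 x$
$\left(24 - 17\right) J z{\left(6 \right)} = \left(24 - 17\right) 3 \cdot 30 \cdot 6 = \left(24 - 17\right) 3 \cdot 180 = 7 \cdot 3 \cdot 180 = 21 \cdot 180 = 3780$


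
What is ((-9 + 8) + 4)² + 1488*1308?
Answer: 1946313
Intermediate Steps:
((-9 + 8) + 4)² + 1488*1308 = (-1 + 4)² + 1946304 = 3² + 1946304 = 9 + 1946304 = 1946313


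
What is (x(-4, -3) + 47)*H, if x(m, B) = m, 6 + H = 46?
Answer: 1720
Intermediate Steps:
H = 40 (H = -6 + 46 = 40)
(x(-4, -3) + 47)*H = (-4 + 47)*40 = 43*40 = 1720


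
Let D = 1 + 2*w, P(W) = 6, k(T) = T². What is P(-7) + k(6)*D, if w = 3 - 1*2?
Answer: 114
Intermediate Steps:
w = 1 (w = 3 - 2 = 1)
D = 3 (D = 1 + 2*1 = 1 + 2 = 3)
P(-7) + k(6)*D = 6 + 6²*3 = 6 + 36*3 = 6 + 108 = 114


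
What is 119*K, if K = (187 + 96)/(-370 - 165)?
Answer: -33677/535 ≈ -62.948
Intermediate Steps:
K = -283/535 (K = 283/(-535) = 283*(-1/535) = -283/535 ≈ -0.52897)
119*K = 119*(-283/535) = -33677/535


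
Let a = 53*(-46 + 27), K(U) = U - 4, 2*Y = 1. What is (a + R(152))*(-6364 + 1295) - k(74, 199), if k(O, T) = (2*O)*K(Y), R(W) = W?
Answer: 4334513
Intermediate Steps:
Y = ½ (Y = (½)*1 = ½ ≈ 0.50000)
K(U) = -4 + U
k(O, T) = -7*O (k(O, T) = (2*O)*(-4 + ½) = (2*O)*(-7/2) = -7*O)
a = -1007 (a = 53*(-19) = -1007)
(a + R(152))*(-6364 + 1295) - k(74, 199) = (-1007 + 152)*(-6364 + 1295) - (-7)*74 = -855*(-5069) - 1*(-518) = 4333995 + 518 = 4334513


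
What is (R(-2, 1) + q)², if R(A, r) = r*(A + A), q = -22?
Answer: 676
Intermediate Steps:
R(A, r) = 2*A*r (R(A, r) = r*(2*A) = 2*A*r)
(R(-2, 1) + q)² = (2*(-2)*1 - 22)² = (-4 - 22)² = (-26)² = 676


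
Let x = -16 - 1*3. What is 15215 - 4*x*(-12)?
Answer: 14303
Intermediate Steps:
x = -19 (x = -16 - 3 = -19)
15215 - 4*x*(-12) = 15215 - 4*(-19)*(-12) = 15215 + 76*(-12) = 15215 - 912 = 14303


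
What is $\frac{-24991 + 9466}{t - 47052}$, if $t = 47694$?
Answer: $- \frac{5175}{214} \approx -24.182$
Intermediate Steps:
$\frac{-24991 + 9466}{t - 47052} = \frac{-24991 + 9466}{47694 - 47052} = - \frac{15525}{642} = \left(-15525\right) \frac{1}{642} = - \frac{5175}{214}$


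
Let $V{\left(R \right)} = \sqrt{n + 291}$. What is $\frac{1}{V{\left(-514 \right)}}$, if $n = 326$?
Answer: $\frac{\sqrt{617}}{617} \approx 0.040258$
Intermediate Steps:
$V{\left(R \right)} = \sqrt{617}$ ($V{\left(R \right)} = \sqrt{326 + 291} = \sqrt{617}$)
$\frac{1}{V{\left(-514 \right)}} = \frac{1}{\sqrt{617}} = \frac{\sqrt{617}}{617}$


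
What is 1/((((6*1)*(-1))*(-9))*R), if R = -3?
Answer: -1/162 ≈ -0.0061728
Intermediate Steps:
1/((((6*1)*(-1))*(-9))*R) = 1/((((6*1)*(-1))*(-9))*(-3)) = 1/(((6*(-1))*(-9))*(-3)) = 1/(-6*(-9)*(-3)) = 1/(54*(-3)) = 1/(-162) = -1/162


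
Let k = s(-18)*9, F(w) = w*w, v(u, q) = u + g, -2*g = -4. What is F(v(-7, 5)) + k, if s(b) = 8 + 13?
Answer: 214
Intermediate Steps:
g = 2 (g = -1/2*(-4) = 2)
v(u, q) = 2 + u (v(u, q) = u + 2 = 2 + u)
F(w) = w**2
s(b) = 21
k = 189 (k = 21*9 = 189)
F(v(-7, 5)) + k = (2 - 7)**2 + 189 = (-5)**2 + 189 = 25 + 189 = 214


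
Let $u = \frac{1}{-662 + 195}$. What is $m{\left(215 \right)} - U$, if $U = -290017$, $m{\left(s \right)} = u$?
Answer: $\frac{135437938}{467} \approx 2.9002 \cdot 10^{5}$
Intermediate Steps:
$u = - \frac{1}{467}$ ($u = \frac{1}{-467} = - \frac{1}{467} \approx -0.0021413$)
$m{\left(s \right)} = - \frac{1}{467}$
$m{\left(215 \right)} - U = - \frac{1}{467} - -290017 = - \frac{1}{467} + 290017 = \frac{135437938}{467}$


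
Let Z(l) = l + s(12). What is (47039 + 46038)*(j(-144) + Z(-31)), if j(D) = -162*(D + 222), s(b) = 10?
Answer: -1178075589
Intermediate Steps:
j(D) = -35964 - 162*D (j(D) = -162*(222 + D) = -35964 - 162*D)
Z(l) = 10 + l (Z(l) = l + 10 = 10 + l)
(47039 + 46038)*(j(-144) + Z(-31)) = (47039 + 46038)*((-35964 - 162*(-144)) + (10 - 31)) = 93077*((-35964 + 23328) - 21) = 93077*(-12636 - 21) = 93077*(-12657) = -1178075589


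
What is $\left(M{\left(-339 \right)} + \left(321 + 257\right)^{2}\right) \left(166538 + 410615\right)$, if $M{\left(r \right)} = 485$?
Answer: $193097502057$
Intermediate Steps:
$\left(M{\left(-339 \right)} + \left(321 + 257\right)^{2}\right) \left(166538 + 410615\right) = \left(485 + \left(321 + 257\right)^{2}\right) \left(166538 + 410615\right) = \left(485 + 578^{2}\right) 577153 = \left(485 + 334084\right) 577153 = 334569 \cdot 577153 = 193097502057$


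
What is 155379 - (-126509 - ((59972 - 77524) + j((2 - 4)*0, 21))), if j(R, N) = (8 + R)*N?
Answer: 264504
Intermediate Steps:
j(R, N) = N*(8 + R)
155379 - (-126509 - ((59972 - 77524) + j((2 - 4)*0, 21))) = 155379 - (-126509 - ((59972 - 77524) + 21*(8 + (2 - 4)*0))) = 155379 - (-126509 - (-17552 + 21*(8 - 2*0))) = 155379 - (-126509 - (-17552 + 21*(8 + 0))) = 155379 - (-126509 - (-17552 + 21*8)) = 155379 - (-126509 - (-17552 + 168)) = 155379 - (-126509 - 1*(-17384)) = 155379 - (-126509 + 17384) = 155379 - 1*(-109125) = 155379 + 109125 = 264504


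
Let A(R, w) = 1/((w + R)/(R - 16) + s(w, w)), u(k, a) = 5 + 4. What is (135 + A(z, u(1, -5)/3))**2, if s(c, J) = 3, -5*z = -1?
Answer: 894847396/48841 ≈ 18322.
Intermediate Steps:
z = 1/5 (z = -1/5*(-1) = 1/5 ≈ 0.20000)
u(k, a) = 9
A(R, w) = 1/(3 + (R + w)/(-16 + R)) (A(R, w) = 1/((w + R)/(R - 16) + 3) = 1/((R + w)/(-16 + R) + 3) = 1/(3 + (R + w)/(-16 + R)))
(135 + A(z, u(1, -5)/3))**2 = (135 + (-16 + 1/5)/(-48 + 9/3 + 4*(1/5)))**2 = (135 - 79/5/(-48 + 9*(1/3) + 4/5))**2 = (135 - 79/5/(-48 + 3 + 4/5))**2 = (135 - 79/5/(-221/5))**2 = (135 - 5/221*(-79/5))**2 = (135 + 79/221)**2 = (29914/221)**2 = 894847396/48841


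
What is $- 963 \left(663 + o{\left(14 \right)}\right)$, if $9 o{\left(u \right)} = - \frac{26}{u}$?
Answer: $- \frac{4467892}{7} \approx -6.3827 \cdot 10^{5}$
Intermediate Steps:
$o{\left(u \right)} = - \frac{26}{9 u}$ ($o{\left(u \right)} = \frac{\left(-26\right) \frac{1}{u}}{9} = - \frac{26}{9 u}$)
$- 963 \left(663 + o{\left(14 \right)}\right) = - 963 \left(663 - \frac{26}{9 \cdot 14}\right) = - 963 \left(663 - \frac{13}{63}\right) = \left(-963\right) \frac{41756}{63} = - \frac{4467892}{7}$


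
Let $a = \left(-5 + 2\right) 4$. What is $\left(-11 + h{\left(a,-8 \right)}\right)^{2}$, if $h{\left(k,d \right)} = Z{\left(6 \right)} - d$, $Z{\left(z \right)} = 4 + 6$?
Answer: $49$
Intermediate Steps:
$a = -12$ ($a = \left(-3\right) 4 = -12$)
$Z{\left(z \right)} = 10$
$h{\left(k,d \right)} = 10 - d$
$\left(-11 + h{\left(a,-8 \right)}\right)^{2} = \left(-11 + \left(10 - -8\right)\right)^{2} = \left(-11 + \left(10 + 8\right)\right)^{2} = \left(-11 + 18\right)^{2} = 7^{2} = 49$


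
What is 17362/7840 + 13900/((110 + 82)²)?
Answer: 5851631/2257920 ≈ 2.5916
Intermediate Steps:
17362/7840 + 13900/((110 + 82)²) = 17362*(1/7840) + 13900/(192²) = 8681/3920 + 13900/36864 = 8681/3920 + 13900*(1/36864) = 8681/3920 + 3475/9216 = 5851631/2257920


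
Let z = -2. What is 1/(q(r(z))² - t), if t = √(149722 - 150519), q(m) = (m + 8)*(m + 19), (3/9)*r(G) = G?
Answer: 676/457773 + I*√797/457773 ≈ 0.0014767 + 6.1671e-5*I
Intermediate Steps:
r(G) = 3*G
q(m) = (8 + m)*(19 + m)
t = I*√797 (t = √(-797) = I*√797 ≈ 28.231*I)
1/(q(r(z))² - t) = 1/((152 + (3*(-2))² + 27*(3*(-2)))² - I*√797) = 1/((152 + (-6)² + 27*(-6))² - I*√797) = 1/((152 + 36 - 162)² - I*√797) = 1/(26² - I*√797) = 1/(676 - I*√797)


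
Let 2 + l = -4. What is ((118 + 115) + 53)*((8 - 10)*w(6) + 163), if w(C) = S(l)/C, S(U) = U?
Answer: 47190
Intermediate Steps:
l = -6 (l = -2 - 4 = -6)
w(C) = -6/C
((118 + 115) + 53)*((8 - 10)*w(6) + 163) = ((118 + 115) + 53)*((8 - 10)*(-6/6) + 163) = (233 + 53)*(-(-12)/6 + 163) = 286*(-2*(-1) + 163) = 286*(2 + 163) = 286*165 = 47190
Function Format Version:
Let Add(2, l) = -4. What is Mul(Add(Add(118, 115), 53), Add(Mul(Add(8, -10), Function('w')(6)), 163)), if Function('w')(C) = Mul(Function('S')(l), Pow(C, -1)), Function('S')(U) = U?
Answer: 47190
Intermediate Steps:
l = -6 (l = Add(-2, -4) = -6)
Function('w')(C) = Mul(-6, Pow(C, -1))
Mul(Add(Add(118, 115), 53), Add(Mul(Add(8, -10), Function('w')(6)), 163)) = Mul(Add(Add(118, 115), 53), Add(Mul(Add(8, -10), Mul(-6, Pow(6, -1))), 163)) = Mul(Add(233, 53), Add(Mul(-2, Mul(-6, Rational(1, 6))), 163)) = Mul(286, Add(Mul(-2, -1), 163)) = Mul(286, Add(2, 163)) = Mul(286, 165) = 47190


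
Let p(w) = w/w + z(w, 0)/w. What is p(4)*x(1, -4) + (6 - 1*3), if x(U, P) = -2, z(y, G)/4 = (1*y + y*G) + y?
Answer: -15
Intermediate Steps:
z(y, G) = 8*y + 4*G*y (z(y, G) = 4*((1*y + y*G) + y) = 4*((y + G*y) + y) = 4*(2*y + G*y) = 8*y + 4*G*y)
p(w) = 9 (p(w) = w/w + (4*w*(2 + 0))/w = 1 + (4*w*2)/w = 1 + (8*w)/w = 1 + 8 = 9)
p(4)*x(1, -4) + (6 - 1*3) = 9*(-2) + (6 - 1*3) = -18 + (6 - 3) = -18 + 3 = -15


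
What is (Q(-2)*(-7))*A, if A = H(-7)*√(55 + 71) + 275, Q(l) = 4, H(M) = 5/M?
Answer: -7700 + 60*√14 ≈ -7475.5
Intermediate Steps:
A = 275 - 15*√14/7 (A = (5/(-7))*√(55 + 71) + 275 = (5*(-⅐))*√126 + 275 = -15*√14/7 + 275 = 275 - 15*√14/7 ≈ 266.98)
(Q(-2)*(-7))*A = (4*(-7))*(275 - 15*√14/7) = -28*(275 - 15*√14/7) = -7700 + 60*√14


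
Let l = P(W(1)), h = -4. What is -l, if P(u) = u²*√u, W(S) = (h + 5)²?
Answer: -1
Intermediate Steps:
W(S) = 1 (W(S) = (-4 + 5)² = 1² = 1)
P(u) = u^(5/2)
l = 1 (l = 1^(5/2) = 1)
-l = -1*1 = -1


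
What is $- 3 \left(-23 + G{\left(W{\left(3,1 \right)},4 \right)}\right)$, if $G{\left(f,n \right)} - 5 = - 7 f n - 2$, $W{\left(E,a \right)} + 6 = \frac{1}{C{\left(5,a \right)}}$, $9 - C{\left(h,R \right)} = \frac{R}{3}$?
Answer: $- \frac{5646}{13} \approx -434.31$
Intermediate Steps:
$C{\left(h,R \right)} = 9 - \frac{R}{3}$
$W{\left(E,a \right)} = -6 + \frac{1}{9 - \frac{a}{3}}$
$G{\left(f,n \right)} = 3 - 7 f n$ ($G{\left(f,n \right)} = 5 + \left(- 7 f n - 2\right) = 5 - \left(2 + 7 f n\right) = 3 - 7 f n$)
$- 3 \left(-23 + G{\left(W{\left(3,1 \right)},4 \right)}\right) = - 3 \left(-23 - \left(-3 + 7 \frac{3 \left(53 - 2\right)}{-27 + 1} \cdot 4\right)\right) = - 3 \left(-23 - \left(-3 + 7 \frac{3 \left(53 - 2\right)}{-26} \cdot 4\right)\right) = - 3 \left(-23 - \left(-3 + 7 \cdot 3 \left(- \frac{1}{26}\right) 51 \cdot 4\right)\right) = - 3 \left(-23 - \left(-3 - \frac{2142}{13}\right)\right) = - 3 \left(-23 + \left(3 + \frac{2142}{13}\right)\right) = - 3 \left(-23 + \frac{2181}{13}\right) = \left(-3\right) \frac{1882}{13} = - \frac{5646}{13}$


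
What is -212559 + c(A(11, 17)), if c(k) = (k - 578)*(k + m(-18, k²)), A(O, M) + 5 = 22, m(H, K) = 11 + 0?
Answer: -228267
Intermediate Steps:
m(H, K) = 11
A(O, M) = 17 (A(O, M) = -5 + 22 = 17)
c(k) = (-578 + k)*(11 + k) (c(k) = (k - 578)*(k + 11) = (-578 + k)*(11 + k))
-212559 + c(A(11, 17)) = -212559 + (-6358 + 17² - 567*17) = -212559 + (-6358 + 289 - 9639) = -212559 - 15708 = -228267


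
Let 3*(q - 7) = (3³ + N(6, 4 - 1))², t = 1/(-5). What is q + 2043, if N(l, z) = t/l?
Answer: 6189481/2700 ≈ 2292.4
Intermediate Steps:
t = -⅕ ≈ -0.20000
N(l, z) = -1/(5*l)
q = 673381/2700 (q = 7 + (3³ - ⅕/6)²/3 = 7 + (27 - ⅕*⅙)²/3 = 7 + (27 - 1/30)²/3 = 7 + (809/30)²/3 = 7 + (⅓)*(654481/900) = 7 + 654481/2700 = 673381/2700 ≈ 249.40)
q + 2043 = 673381/2700 + 2043 = 6189481/2700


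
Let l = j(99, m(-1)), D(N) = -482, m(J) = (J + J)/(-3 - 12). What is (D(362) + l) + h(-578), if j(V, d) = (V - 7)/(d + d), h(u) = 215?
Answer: 78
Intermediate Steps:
m(J) = -2*J/15 (m(J) = (2*J)/(-15) = (2*J)*(-1/15) = -2*J/15)
j(V, d) = (-7 + V)/(2*d) (j(V, d) = (-7 + V)/((2*d)) = (-7 + V)*(1/(2*d)) = (-7 + V)/(2*d))
l = 345 (l = (-7 + 99)/(2*((-2/15*(-1)))) = (1/2)*92/(2/15) = (1/2)*(15/2)*92 = 345)
(D(362) + l) + h(-578) = (-482 + 345) + 215 = -137 + 215 = 78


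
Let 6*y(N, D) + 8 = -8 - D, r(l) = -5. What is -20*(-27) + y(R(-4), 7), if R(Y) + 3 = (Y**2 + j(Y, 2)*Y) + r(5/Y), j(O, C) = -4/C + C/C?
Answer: 3217/6 ≈ 536.17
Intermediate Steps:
j(O, C) = 1 - 4/C (j(O, C) = -4/C + 1 = 1 - 4/C)
R(Y) = -8 + Y**2 - Y (R(Y) = -3 + ((Y**2 + ((-4 + 2)/2)*Y) - 5) = -3 + ((Y**2 + ((1/2)*(-2))*Y) - 5) = -3 + ((Y**2 - Y) - 5) = -3 + (-5 + Y**2 - Y) = -8 + Y**2 - Y)
y(N, D) = -8/3 - D/6 (y(N, D) = -4/3 + (-8 - D)/6 = -4/3 + (-4/3 - D/6) = -8/3 - D/6)
-20*(-27) + y(R(-4), 7) = -20*(-27) + (-8/3 - 1/6*7) = 540 + (-8/3 - 7/6) = 540 - 23/6 = 3217/6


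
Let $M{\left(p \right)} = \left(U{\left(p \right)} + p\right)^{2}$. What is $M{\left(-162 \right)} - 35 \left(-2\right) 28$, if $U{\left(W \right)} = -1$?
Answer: $28529$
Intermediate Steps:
$M{\left(p \right)} = \left(-1 + p\right)^{2}$
$M{\left(-162 \right)} - 35 \left(-2\right) 28 = \left(-1 - 162\right)^{2} - 35 \left(-2\right) 28 = \left(-163\right)^{2} - \left(-70\right) 28 = 26569 - -1960 = 26569 + 1960 = 28529$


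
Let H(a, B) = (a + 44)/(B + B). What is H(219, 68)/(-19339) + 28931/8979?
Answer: 76089177347/23615703816 ≈ 3.2220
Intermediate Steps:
H(a, B) = (44 + a)/(2*B) (H(a, B) = (44 + a)/((2*B)) = (44 + a)*(1/(2*B)) = (44 + a)/(2*B))
H(219, 68)/(-19339) + 28931/8979 = ((½)*(44 + 219)/68)/(-19339) + 28931/8979 = ((½)*(1/68)*263)*(-1/19339) + 28931*(1/8979) = (263/136)*(-1/19339) + 28931/8979 = -263/2630104 + 28931/8979 = 76089177347/23615703816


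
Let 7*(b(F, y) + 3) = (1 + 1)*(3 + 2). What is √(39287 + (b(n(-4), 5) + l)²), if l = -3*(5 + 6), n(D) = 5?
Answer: 3*√220403/7 ≈ 201.20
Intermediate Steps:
b(F, y) = -11/7 (b(F, y) = -3 + ((1 + 1)*(3 + 2))/7 = -3 + (2*5)/7 = -3 + (⅐)*10 = -3 + 10/7 = -11/7)
l = -33 (l = -3*11 = -33)
√(39287 + (b(n(-4), 5) + l)²) = √(39287 + (-11/7 - 33)²) = √(39287 + (-242/7)²) = √(39287 + 58564/49) = √(1983627/49) = 3*√220403/7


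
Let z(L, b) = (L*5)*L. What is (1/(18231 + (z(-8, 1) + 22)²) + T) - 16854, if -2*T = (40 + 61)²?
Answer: -5936277253/270390 ≈ -21955.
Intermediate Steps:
z(L, b) = 5*L² (z(L, b) = (5*L)*L = 5*L²)
T = -10201/2 (T = -(40 + 61)²/2 = -½*101² = -½*10201 = -10201/2 ≈ -5100.5)
(1/(18231 + (z(-8, 1) + 22)²) + T) - 16854 = (1/(18231 + (5*(-8)² + 22)²) - 10201/2) - 16854 = (1/(18231 + (5*64 + 22)²) - 10201/2) - 16854 = (1/(18231 + (320 + 22)²) - 10201/2) - 16854 = (1/(18231 + 342²) - 10201/2) - 16854 = (1/(18231 + 116964) - 10201/2) - 16854 = (1/135195 - 10201/2) - 16854 = -1379124193/270390 - 16854 = -5936277253/270390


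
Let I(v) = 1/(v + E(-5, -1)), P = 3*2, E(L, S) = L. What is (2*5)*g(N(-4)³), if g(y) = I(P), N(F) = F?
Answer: 10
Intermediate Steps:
P = 6
I(v) = 1/(-5 + v) (I(v) = 1/(v - 5) = 1/(-5 + v))
g(y) = 1 (g(y) = 1/(-5 + 6) = 1/1 = 1)
(2*5)*g(N(-4)³) = (2*5)*1 = 10*1 = 10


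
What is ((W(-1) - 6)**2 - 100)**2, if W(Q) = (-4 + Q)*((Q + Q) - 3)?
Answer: 68121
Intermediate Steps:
W(Q) = (-4 + Q)*(-3 + 2*Q) (W(Q) = (-4 + Q)*(2*Q - 3) = (-4 + Q)*(-3 + 2*Q))
((W(-1) - 6)**2 - 100)**2 = (((12 - 11*(-1) + 2*(-1)**2) - 6)**2 - 100)**2 = (((12 + 11 + 2*1) - 6)**2 - 100)**2 = (((12 + 11 + 2) - 6)**2 - 100)**2 = ((25 - 6)**2 - 100)**2 = (19**2 - 100)**2 = (361 - 100)**2 = 261**2 = 68121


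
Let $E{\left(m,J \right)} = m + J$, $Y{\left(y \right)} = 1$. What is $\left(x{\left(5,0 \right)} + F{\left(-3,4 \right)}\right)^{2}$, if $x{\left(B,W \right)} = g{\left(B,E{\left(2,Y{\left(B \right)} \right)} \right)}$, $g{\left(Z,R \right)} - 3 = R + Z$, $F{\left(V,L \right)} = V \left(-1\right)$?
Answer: $196$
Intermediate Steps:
$F{\left(V,L \right)} = - V$
$E{\left(m,J \right)} = J + m$
$g{\left(Z,R \right)} = 3 + R + Z$ ($g{\left(Z,R \right)} = 3 + \left(R + Z\right) = 3 + R + Z$)
$x{\left(B,W \right)} = 6 + B$ ($x{\left(B,W \right)} = 3 + \left(1 + 2\right) + B = 3 + 3 + B = 6 + B$)
$\left(x{\left(5,0 \right)} + F{\left(-3,4 \right)}\right)^{2} = \left(\left(6 + 5\right) - -3\right)^{2} = \left(11 + 3\right)^{2} = 14^{2} = 196$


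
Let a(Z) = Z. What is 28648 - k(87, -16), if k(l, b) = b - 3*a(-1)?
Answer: 28661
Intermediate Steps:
k(l, b) = 3 + b (k(l, b) = b - 3*(-1) = b + 3 = 3 + b)
28648 - k(87, -16) = 28648 - (3 - 16) = 28648 - 1*(-13) = 28648 + 13 = 28661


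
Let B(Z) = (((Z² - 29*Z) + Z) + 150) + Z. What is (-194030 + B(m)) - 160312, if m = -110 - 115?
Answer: -297492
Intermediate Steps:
m = -225
B(Z) = 150 + Z² - 27*Z (B(Z) = ((Z² - 28*Z) + 150) + Z = (150 + Z² - 28*Z) + Z = 150 + Z² - 27*Z)
(-194030 + B(m)) - 160312 = (-194030 + (150 + (-225)² - 27*(-225))) - 160312 = (-194030 + (150 + 50625 + 6075)) - 160312 = (-194030 + 56850) - 160312 = -137180 - 160312 = -297492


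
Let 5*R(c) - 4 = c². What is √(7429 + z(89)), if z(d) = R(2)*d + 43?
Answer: 2*√47590/5 ≈ 87.260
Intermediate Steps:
R(c) = ⅘ + c²/5
z(d) = 43 + 8*d/5 (z(d) = (⅘ + (⅕)*2²)*d + 43 = (⅘ + (⅕)*4)*d + 43 = (⅘ + ⅘)*d + 43 = 8*d/5 + 43 = 43 + 8*d/5)
√(7429 + z(89)) = √(7429 + (43 + (8/5)*89)) = √(7429 + (43 + 712/5)) = √(7429 + 927/5) = √(38072/5) = 2*√47590/5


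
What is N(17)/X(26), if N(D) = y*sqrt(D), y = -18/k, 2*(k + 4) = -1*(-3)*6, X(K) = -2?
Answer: 9*sqrt(17)/5 ≈ 7.4216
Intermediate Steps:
k = 5 (k = -4 + (-1*(-3)*6)/2 = -4 + (3*6)/2 = -4 + (1/2)*18 = -4 + 9 = 5)
y = -18/5 ≈ -3.6000
N(D) = -18*sqrt(D)/5
N(17)/X(26) = -18*sqrt(17)/5/(-2) = -18*sqrt(17)/5*(-1/2) = 9*sqrt(17)/5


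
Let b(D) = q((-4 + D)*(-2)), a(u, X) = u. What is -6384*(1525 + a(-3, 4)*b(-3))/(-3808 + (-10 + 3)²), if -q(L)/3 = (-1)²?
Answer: 466336/179 ≈ 2605.2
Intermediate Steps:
q(L) = -3 (q(L) = -3*(-1)² = -3*1 = -3)
b(D) = -3
-6384*(1525 + a(-3, 4)*b(-3))/(-3808 + (-10 + 3)²) = -6384*(1525 - 3*(-3))/(-3808 + (-10 + 3)²) = -6384*(1525 + 9)/(-3808 + (-7)²) = -6384*1534/(-3808 + 49) = -6384/((-3759*1/1534)) = -6384/(-3759/1534) = -6384*(-1534/3759) = 466336/179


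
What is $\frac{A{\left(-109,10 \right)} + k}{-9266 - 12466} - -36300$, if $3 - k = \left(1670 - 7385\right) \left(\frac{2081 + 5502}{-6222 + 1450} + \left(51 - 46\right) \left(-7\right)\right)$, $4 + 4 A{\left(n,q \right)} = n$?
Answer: $\frac{1882746625919}{51852552} \approx 36310.0$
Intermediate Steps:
$A{\left(n,q \right)} = -1 + \frac{n}{4}$
$k = - \frac{997841829}{4772}$ ($k = 3 - \left(1670 - 7385\right) \left(\frac{2081 + 5502}{-6222 + 1450} + \left(51 - 46\right) \left(-7\right)\right) = 3 - - 5715 \left(\frac{7583}{-4772} + 5 \left(-7\right)\right) = 3 - - 5715 \left(7583 \left(- \frac{1}{4772}\right) - 35\right) = 3 - - 5715 \left(- \frac{7583}{4772} - 35\right) = 3 - \left(-5715\right) \left(- \frac{174603}{4772}\right) = 3 - \frac{997856145}{4772} = - \frac{997841829}{4772} \approx -2.091 \cdot 10^{5}$)
$\frac{A{\left(-109,10 \right)} + k}{-9266 - 12466} - -36300 = \frac{\left(-1 + \frac{1}{4} \left(-109\right)\right) - \frac{997841829}{4772}}{-9266 - 12466} - -36300 = \frac{\left(-1 - \frac{109}{4}\right) - \frac{997841829}{4772}}{-21732} + 36300 = \left(- \frac{113}{4} - \frac{997841829}{4772}\right) \left(- \frac{1}{21732}\right) + 36300 = \left(- \frac{498988319}{2386}\right) \left(- \frac{1}{21732}\right) + 36300 = \frac{498988319}{51852552} + 36300 = \frac{1882746625919}{51852552}$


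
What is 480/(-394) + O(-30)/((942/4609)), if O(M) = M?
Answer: -4577545/30929 ≈ -148.00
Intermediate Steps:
480/(-394) + O(-30)/((942/4609)) = 480/(-394) - 30/(942/4609) = 480*(-1/394) - 30/(942*(1/4609)) = -240/197 - 30/942/4609 = -240/197 - 30*4609/942 = -240/197 - 23045/157 = -4577545/30929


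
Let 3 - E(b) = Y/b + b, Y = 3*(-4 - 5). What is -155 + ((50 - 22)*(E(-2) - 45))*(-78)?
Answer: 116689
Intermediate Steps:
Y = -27 (Y = 3*(-9) = -27)
E(b) = 3 - b + 27/b (E(b) = 3 - (-27/b + b) = 3 - (b - 27/b) = 3 + (-b + 27/b) = 3 - b + 27/b)
-155 + ((50 - 22)*(E(-2) - 45))*(-78) = -155 + ((50 - 22)*((3 - 1*(-2) + 27/(-2)) - 45))*(-78) = -155 + (28*((3 + 2 + 27*(-½)) - 45))*(-78) = -155 + (28*((3 + 2 - 27/2) - 45))*(-78) = -155 + (28*(-17/2 - 45))*(-78) = -155 + (28*(-107/2))*(-78) = -155 - 1498*(-78) = -155 + 116844 = 116689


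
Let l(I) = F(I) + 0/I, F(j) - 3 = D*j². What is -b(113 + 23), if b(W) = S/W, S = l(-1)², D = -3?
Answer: 0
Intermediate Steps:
F(j) = 3 - 3*j²
l(I) = 3 - 3*I² (l(I) = (3 - 3*I²) + 0/I = (3 - 3*I²) + 0 = 3 - 3*I²)
S = 0 (S = (3 - 3*(-1)²)² = (3 - 3*1)² = (3 - 3)² = 0² = 0)
b(W) = 0 (b(W) = 0/W = 0)
-b(113 + 23) = -1*0 = 0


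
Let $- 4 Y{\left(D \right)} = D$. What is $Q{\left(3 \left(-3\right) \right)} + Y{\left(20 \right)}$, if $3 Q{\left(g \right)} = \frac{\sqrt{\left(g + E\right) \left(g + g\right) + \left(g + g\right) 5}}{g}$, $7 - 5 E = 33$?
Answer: $-5 - \frac{2 \sqrt{115}}{45} \approx -5.4766$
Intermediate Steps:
$E = - \frac{26}{5}$ ($E = \frac{7}{5} - \frac{33}{5} = - \frac{26}{5} \approx -5.2$)
$Y{\left(D \right)} = - \frac{D}{4}$
$Q{\left(g \right)} = \frac{\sqrt{10 g + 2 g \left(- \frac{26}{5} + g\right)}}{3 g}$ ($Q{\left(g \right)} = \frac{\sqrt{\left(g - \frac{26}{5}\right) \left(g + g\right) + \left(g + g\right) 5} \frac{1}{g}}{3} = \frac{\sqrt{\left(- \frac{26}{5} + g\right) 2 g + 2 g 5} \frac{1}{g}}{3} = \frac{\sqrt{2 g \left(- \frac{26}{5} + g\right) + 10 g} \frac{1}{g}}{3} = \frac{\sqrt{10 g + 2 g \left(- \frac{26}{5} + g\right)} \frac{1}{g}}{3} = \frac{\frac{1}{g} \sqrt{10 g + 2 g \left(- \frac{26}{5} + g\right)}}{3} = \frac{\sqrt{10 g + 2 g \left(- \frac{26}{5} + g\right)}}{3 g}$)
$Q{\left(3 \left(-3\right) \right)} + Y{\left(20 \right)} = \frac{\sqrt{10} \sqrt{3 \left(-3\right) \left(-1 + 5 \cdot 3 \left(-3\right)\right)}}{15 \cdot 3 \left(-3\right)} - 5 = \frac{\sqrt{10} \sqrt{- 9 \left(-1 + 5 \left(-9\right)\right)}}{15 \left(-9\right)} - 5 = \frac{1}{15} \sqrt{10} \left(- \frac{1}{9}\right) \sqrt{- 9 \left(-1 - 45\right)} - 5 = \frac{1}{15} \sqrt{10} \left(- \frac{1}{9}\right) \sqrt{\left(-9\right) \left(-46\right)} - 5 = \frac{1}{15} \sqrt{10} \left(- \frac{1}{9}\right) \sqrt{414} - 5 = \frac{1}{15} \sqrt{10} \left(- \frac{1}{9}\right) 3 \sqrt{46} - 5 = - \frac{2 \sqrt{115}}{45} - 5 = -5 - \frac{2 \sqrt{115}}{45}$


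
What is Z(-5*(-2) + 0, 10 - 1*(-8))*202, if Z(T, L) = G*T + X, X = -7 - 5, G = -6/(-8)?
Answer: -909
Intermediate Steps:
G = 3/4 (G = -6*(-1/8) = 3/4 ≈ 0.75000)
X = -12
Z(T, L) = -12 + 3*T/4 (Z(T, L) = 3*T/4 - 12 = -12 + 3*T/4)
Z(-5*(-2) + 0, 10 - 1*(-8))*202 = (-12 + 3*(-5*(-2) + 0)/4)*202 = (-12 + 3*(10 + 0)/4)*202 = (-12 + (3/4)*10)*202 = (-12 + 15/2)*202 = -9/2*202 = -909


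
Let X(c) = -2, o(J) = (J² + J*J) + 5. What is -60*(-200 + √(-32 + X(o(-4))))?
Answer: 12000 - 60*I*√34 ≈ 12000.0 - 349.86*I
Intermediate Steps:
o(J) = 5 + 2*J² (o(J) = (J² + J²) + 5 = 2*J² + 5 = 5 + 2*J²)
-60*(-200 + √(-32 + X(o(-4)))) = -60*(-200 + √(-32 - 2)) = -60*(-200 + √(-34)) = -60*(-200 + I*√34) = 12000 - 60*I*√34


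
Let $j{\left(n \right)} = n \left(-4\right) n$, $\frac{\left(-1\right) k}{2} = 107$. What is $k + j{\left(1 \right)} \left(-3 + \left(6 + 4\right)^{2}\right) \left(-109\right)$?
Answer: $42078$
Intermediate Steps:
$k = -214$ ($k = \left(-2\right) 107 = -214$)
$j{\left(n \right)} = - 4 n^{2}$ ($j{\left(n \right)} = - 4 n n = - 4 n^{2}$)
$k + j{\left(1 \right)} \left(-3 + \left(6 + 4\right)^{2}\right) \left(-109\right) = -214 + - 4 \cdot 1^{2} \left(-3 + \left(6 + 4\right)^{2}\right) \left(-109\right) = -214 + \left(-4\right) 1 \left(-3 + 10^{2}\right) \left(-109\right) = -214 + - 4 \left(-3 + 100\right) \left(-109\right) = -214 + \left(-4\right) 97 \left(-109\right) = -214 - -42292 = -214 + 42292 = 42078$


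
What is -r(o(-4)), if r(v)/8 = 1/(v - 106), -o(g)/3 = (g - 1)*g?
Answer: 4/83 ≈ 0.048193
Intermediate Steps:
o(g) = -3*g*(-1 + g) (o(g) = -3*(g - 1)*g = -3*(-1 + g)*g = -3*g*(-1 + g))
r(v) = 8/(-106 + v) (r(v) = 8/(v - 106) = 8/(-106 + v))
-r(o(-4)) = -8/(-106 + 3*(-4)*(1 - 1*(-4))) = -8/(-106 + 3*(-4)*(1 + 4)) = -8/(-106 + 3*(-4)*5) = -8/(-106 - 60) = -8/(-166) = -8*(-1)/166 = -1*(-4/83) = 4/83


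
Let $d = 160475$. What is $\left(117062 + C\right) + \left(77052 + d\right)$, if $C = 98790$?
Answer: $453379$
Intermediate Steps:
$\left(117062 + C\right) + \left(77052 + d\right) = \left(117062 + 98790\right) + \left(77052 + 160475\right) = 215852 + 237527 = 453379$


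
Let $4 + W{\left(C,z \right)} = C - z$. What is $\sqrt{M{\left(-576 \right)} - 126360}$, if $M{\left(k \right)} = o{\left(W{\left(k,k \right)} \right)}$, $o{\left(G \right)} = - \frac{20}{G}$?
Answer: $i \sqrt{126355} \approx 355.46 i$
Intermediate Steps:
$W{\left(C,z \right)} = -4 + C - z$ ($W{\left(C,z \right)} = -4 + \left(C - z\right) = -4 + C - z$)
$M{\left(k \right)} = 5$ ($M{\left(k \right)} = - \frac{20}{-4 + k - k} = - \frac{20}{-4} = \left(-20\right) \left(- \frac{1}{4}\right) = 5$)
$\sqrt{M{\left(-576 \right)} - 126360} = \sqrt{5 - 126360} = \sqrt{-126355} = i \sqrt{126355}$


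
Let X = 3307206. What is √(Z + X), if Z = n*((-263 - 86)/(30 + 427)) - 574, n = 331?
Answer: √690533994385/457 ≈ 1818.3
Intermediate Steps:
Z = -377837/457 (Z = 331*((-263 - 86)/(30 + 427)) - 574 = 331*(-349/457) - 574 = -115519/457 - 574 = -377837/457 ≈ -826.78)
√(Z + X) = √(-377837/457 + 3307206) = √(1511015305/457) = √690533994385/457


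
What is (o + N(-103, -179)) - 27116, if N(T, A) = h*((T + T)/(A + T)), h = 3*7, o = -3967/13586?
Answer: -17305095815/638542 ≈ -27101.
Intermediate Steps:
o = -3967/13586 (o = -3967*1/13586 = -3967/13586 ≈ -0.29199)
h = 21
N(T, A) = 42*T/(A + T) (N(T, A) = 21*((T + T)/(A + T)) = 21*((2*T)/(A + T)) = 21*(2*T/(A + T)) = 42*T/(A + T))
(o + N(-103, -179)) - 27116 = (-3967/13586 + 42*(-103)/(-179 - 103)) - 27116 = (-3967/13586 + 42*(-103)/(-282)) - 27116 = (-3967/13586 + 42*(-103)*(-1/282)) - 27116 = (-3967/13586 + 721/47) - 27116 = 9609057/638542 - 27116 = -17305095815/638542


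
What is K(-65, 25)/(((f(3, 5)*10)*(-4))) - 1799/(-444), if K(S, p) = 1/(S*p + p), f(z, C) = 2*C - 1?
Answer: 86352037/21312000 ≈ 4.0518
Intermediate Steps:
f(z, C) = -1 + 2*C
K(S, p) = 1/(p + S*p)
K(-65, 25)/(((f(3, 5)*10)*(-4))) - 1799/(-444) = (1/(25*(1 - 65)))/((((-1 + 2*5)*10)*(-4))) - 1799/(-444) = ((1/25)/(-64))/((((-1 + 10)*10)*(-4))) - 1799*(-1/444) = ((1/25)*(-1/64))/(((9*10)*(-4))) + 1799/444 = -1/(1600*(90*(-4))) + 1799/444 = -1/1600/(-360) + 1799/444 = -1/1600*(-1/360) + 1799/444 = 1/576000 + 1799/444 = 86352037/21312000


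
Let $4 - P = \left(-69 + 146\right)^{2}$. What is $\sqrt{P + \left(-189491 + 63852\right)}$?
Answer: $2 i \sqrt{32891} \approx 362.72 i$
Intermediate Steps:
$P = -5925$ ($P = 4 - \left(-69 + 146\right)^{2} = 4 - 77^{2} = 4 - 5929 = -5925$)
$\sqrt{P + \left(-189491 + 63852\right)} = \sqrt{-5925 + \left(-189491 + 63852\right)} = \sqrt{-5925 - 125639} = \sqrt{-131564} = 2 i \sqrt{32891}$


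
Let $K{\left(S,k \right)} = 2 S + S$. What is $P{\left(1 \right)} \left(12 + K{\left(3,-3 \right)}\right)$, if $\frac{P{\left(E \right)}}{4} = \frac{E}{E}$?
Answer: $84$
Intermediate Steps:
$K{\left(S,k \right)} = 3 S$
$P{\left(E \right)} = 4$ ($P{\left(E \right)} = 4 \frac{E}{E} = 4 \cdot 1 = 4$)
$P{\left(1 \right)} \left(12 + K{\left(3,-3 \right)}\right) = 4 \left(12 + 3 \cdot 3\right) = 4 \left(12 + 9\right) = 4 \cdot 21 = 84$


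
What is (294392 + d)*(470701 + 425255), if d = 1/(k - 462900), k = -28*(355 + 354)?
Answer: 31832941897797387/120688 ≈ 2.6376e+11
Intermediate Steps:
k = -19852 (k = -28*709 = -19852)
d = -1/482752 (d = 1/(-19852 - 462900) = 1/(-482752) = -1/482752 ≈ -2.0715e-6)
(294392 + d)*(470701 + 425255) = (294392 - 1/482752)*(470701 + 425255) = (142118326783/482752)*895956 = 31832941897797387/120688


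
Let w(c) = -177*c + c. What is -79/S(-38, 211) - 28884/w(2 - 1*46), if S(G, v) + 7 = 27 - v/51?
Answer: -13641933/1566224 ≈ -8.7101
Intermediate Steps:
w(c) = -176*c
S(G, v) = 20 - v/51 (S(G, v) = -7 + (27 - v/51) = 20 - v/51)
-79/S(-38, 211) - 28884/w(2 - 1*46) = -79/(20 - 1/51*211) - 28884*(-1/(176*(2 - 1*46))) = -79/(20 - 211/51) - 28884*(-1/(176*(2 - 46))) = -79/809/51 - 28884/((-176*(-44))) = -79*51/809 - 28884/7744 = -4029/809 - 28884*1/7744 = -4029/809 - 7221/1936 = -13641933/1566224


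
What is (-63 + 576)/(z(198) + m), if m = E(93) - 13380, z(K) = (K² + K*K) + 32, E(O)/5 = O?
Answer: 513/65525 ≈ 0.0078291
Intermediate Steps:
E(O) = 5*O
z(K) = 32 + 2*K² (z(K) = (K² + K²) + 32 = 2*K² + 32 = 32 + 2*K²)
m = -12915 (m = 5*93 - 13380 = 465 - 13380 = -12915)
(-63 + 576)/(z(198) + m) = (-63 + 576)/((32 + 2*198²) - 12915) = 513/((32 + 2*39204) - 12915) = 513/((32 + 78408) - 12915) = 513/(78440 - 12915) = 513/65525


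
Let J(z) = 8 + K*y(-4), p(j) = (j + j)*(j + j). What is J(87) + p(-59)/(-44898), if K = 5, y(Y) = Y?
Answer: -276350/22449 ≈ -12.310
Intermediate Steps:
p(j) = 4*j² (p(j) = (2*j)*(2*j) = 4*j²)
J(z) = -12 (J(z) = 8 + 5*(-4) = 8 - 20 = -12)
J(87) + p(-59)/(-44898) = -12 + (4*(-59)²)/(-44898) = -12 + (4*3481)*(-1/44898) = -12 + 13924*(-1/44898) = -12 - 6962/22449 = -276350/22449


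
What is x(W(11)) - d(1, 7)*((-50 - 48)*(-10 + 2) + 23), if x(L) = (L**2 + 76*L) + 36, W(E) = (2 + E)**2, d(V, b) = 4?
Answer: 38213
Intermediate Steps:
x(L) = 36 + L**2 + 76*L
x(W(11)) - d(1, 7)*((-50 - 48)*(-10 + 2) + 23) = (36 + ((2 + 11)**2)**2 + 76*(2 + 11)**2) - 4*((-50 - 48)*(-10 + 2) + 23) = (36 + (13**2)**2 + 76*13**2) - 4*(-98*(-8) + 23) = (36 + 169**2 + 76*169) - 4*(784 + 23) = (36 + 28561 + 12844) - 4*807 = 41441 - 1*3228 = 41441 - 3228 = 38213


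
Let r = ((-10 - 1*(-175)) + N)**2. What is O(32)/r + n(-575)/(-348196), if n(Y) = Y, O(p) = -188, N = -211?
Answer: -16061037/184195684 ≈ -0.087196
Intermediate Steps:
r = 2116 (r = ((-10 - 1*(-175)) - 211)**2 = ((-10 + 175) - 211)**2 = (165 - 211)**2 = (-46)**2 = 2116)
O(32)/r + n(-575)/(-348196) = -188/2116 - 575/(-348196) = -188*1/2116 - 575*(-1/348196) = -47/529 + 575/348196 = -16061037/184195684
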